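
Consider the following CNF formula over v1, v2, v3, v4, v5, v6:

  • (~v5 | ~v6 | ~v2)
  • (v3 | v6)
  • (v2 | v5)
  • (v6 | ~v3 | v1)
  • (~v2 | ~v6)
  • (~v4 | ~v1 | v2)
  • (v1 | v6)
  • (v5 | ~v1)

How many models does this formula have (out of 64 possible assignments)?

9

Split on v6, then v1.
  v6=T, v1=T: remaining (v2,v3,v4,v5) ∈ {(F,F,F,T); (F,T,F,T)} — 2.
  v6=T, v1=F: remaining (v2,v3,v4,v5) ∈ {(F,F,F,T); (F,F,T,T); (F,T,F,T); (F,T,T,T)} — 4.
  v6=F, v1=T: remaining (v2,v3,v4,v5) ∈ {(F,T,F,T); (T,T,F,T); (T,T,T,T)} — 3.
  v6=F, v1=F: a clause becomes empty — 0.
Total: 2 + 4 + 3 + 0 = 9.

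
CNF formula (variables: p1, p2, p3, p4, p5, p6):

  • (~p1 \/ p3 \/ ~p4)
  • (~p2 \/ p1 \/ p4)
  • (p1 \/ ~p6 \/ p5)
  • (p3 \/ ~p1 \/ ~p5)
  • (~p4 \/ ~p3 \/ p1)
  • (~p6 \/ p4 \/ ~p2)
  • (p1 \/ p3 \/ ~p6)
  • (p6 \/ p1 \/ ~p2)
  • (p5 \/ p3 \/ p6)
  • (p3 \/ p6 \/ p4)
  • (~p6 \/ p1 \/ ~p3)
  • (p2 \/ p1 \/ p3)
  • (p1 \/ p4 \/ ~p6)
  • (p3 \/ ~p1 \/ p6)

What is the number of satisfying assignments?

17

Split on p1, then p3.
  p1=1, p3=1: p5 free; 7 ways for (p2,p4,p6) × 2^1 = 14.
  p1=1, p3=0: remaining (p2,p4,p5,p6) ∈ {(0,0,0,1)} — 1.
  p1=0, p3=1: remaining (p2,p4,p5,p6) ∈ {(0,0,0,0); (0,0,1,0)} — 2.
  p1=0, p3=0: a clause becomes empty — 0.
Total: 14 + 1 + 2 + 0 = 17.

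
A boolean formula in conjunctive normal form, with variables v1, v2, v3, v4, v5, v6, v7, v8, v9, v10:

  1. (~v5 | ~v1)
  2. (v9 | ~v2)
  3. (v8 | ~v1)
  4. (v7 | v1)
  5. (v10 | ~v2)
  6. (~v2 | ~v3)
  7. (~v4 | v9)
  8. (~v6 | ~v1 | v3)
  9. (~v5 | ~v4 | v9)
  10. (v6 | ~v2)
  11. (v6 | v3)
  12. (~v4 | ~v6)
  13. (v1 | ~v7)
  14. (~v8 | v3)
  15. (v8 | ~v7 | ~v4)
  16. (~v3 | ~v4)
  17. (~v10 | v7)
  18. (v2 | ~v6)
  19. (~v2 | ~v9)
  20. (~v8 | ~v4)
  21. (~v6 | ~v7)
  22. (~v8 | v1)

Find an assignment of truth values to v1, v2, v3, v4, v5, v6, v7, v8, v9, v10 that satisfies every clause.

v1=T  v2=F  v3=T  v4=F  v5=F  v6=F  v7=T  v8=T  v9=F  v10=F

Check each clause:
  1. (~v1 | ~v5) — ~v5 is true.
  2. (v9 | ~v2) — ~v2 is true.
  3. (v8 | ~v1) — v8 is true.
  4. (v7 | v1) — v1 is true.
  5. (v10 | ~v2) — ~v2 is true.
  6. (~v2 | ~v3) — ~v2 is true.
  7. (~v4 | v9) — ~v4 is true.
  8. (v3 | ~v1 | ~v6) — ~v6 is true.
  9. (v9 | ~v4 | ~v5) — ~v5 is true.
  10. (~v2 | v6) — ~v2 is true.
  11. (v3 | v6) — v3 is true.
  12. (~v6 | ~v4) — ~v6 is true.
  13. (~v7 | v1) — v1 is true.
  14. (v3 | ~v8) — v3 is true.
  15. (~v4 | ~v7 | v8) — v8 is true.
  16. (~v3 | ~v4) — ~v4 is true.
  17. (v7 | ~v10) — ~v10 is true.
  18. (v2 | ~v6) — ~v6 is true.
  19. (~v2 | ~v9) — ~v2 is true.
  20. (~v4 | ~v8) — ~v4 is true.
  21. (~v6 | ~v7) — ~v6 is true.
  22. (v1 | ~v8) — v1 is true.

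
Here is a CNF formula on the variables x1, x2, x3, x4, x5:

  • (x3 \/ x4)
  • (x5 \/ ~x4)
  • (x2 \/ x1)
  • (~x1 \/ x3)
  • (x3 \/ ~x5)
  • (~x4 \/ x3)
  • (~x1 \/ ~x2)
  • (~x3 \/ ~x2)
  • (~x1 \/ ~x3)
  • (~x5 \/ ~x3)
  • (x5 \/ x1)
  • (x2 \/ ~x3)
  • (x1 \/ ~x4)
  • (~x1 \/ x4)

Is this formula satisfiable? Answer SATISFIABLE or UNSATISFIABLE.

x3 = True:
  propagation gives x2=False; an empty clause results — contradiction.
x3 = False:
  propagation gives x4=True; an empty clause results — contradiction.
Every branch closes, so no satisfying assignment exists.

UNSATISFIABLE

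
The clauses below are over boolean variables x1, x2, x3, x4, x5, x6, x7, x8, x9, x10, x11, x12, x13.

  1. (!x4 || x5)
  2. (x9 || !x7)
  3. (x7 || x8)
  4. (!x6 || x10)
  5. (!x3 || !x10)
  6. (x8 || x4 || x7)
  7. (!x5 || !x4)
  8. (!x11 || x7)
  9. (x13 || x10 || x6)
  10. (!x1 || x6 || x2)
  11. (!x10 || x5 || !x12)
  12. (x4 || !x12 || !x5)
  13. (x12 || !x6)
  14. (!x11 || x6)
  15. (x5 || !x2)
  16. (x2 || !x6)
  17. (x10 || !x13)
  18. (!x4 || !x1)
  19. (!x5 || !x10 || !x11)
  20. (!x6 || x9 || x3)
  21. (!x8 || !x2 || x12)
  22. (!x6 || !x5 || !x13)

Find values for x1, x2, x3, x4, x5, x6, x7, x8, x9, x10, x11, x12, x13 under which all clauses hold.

x1 occurs only negated in the remaining clauses — set x1 = False.
x9 occurs only positively in the remaining clauses — set x9 = True.
Try x2 = False.
  then x6 is forced to False.
  then x11 is forced to False.
Try x3 = False.
The remaining clauses are satisfied by x4 = False, x5 = False, x7 = False, x8 = True, x10 = True, x12 = False, x13 = True.

x1=F  x2=F  x3=F  x4=F  x5=F  x6=F  x7=F  x8=T  x9=T  x10=T  x11=F  x12=F  x13=T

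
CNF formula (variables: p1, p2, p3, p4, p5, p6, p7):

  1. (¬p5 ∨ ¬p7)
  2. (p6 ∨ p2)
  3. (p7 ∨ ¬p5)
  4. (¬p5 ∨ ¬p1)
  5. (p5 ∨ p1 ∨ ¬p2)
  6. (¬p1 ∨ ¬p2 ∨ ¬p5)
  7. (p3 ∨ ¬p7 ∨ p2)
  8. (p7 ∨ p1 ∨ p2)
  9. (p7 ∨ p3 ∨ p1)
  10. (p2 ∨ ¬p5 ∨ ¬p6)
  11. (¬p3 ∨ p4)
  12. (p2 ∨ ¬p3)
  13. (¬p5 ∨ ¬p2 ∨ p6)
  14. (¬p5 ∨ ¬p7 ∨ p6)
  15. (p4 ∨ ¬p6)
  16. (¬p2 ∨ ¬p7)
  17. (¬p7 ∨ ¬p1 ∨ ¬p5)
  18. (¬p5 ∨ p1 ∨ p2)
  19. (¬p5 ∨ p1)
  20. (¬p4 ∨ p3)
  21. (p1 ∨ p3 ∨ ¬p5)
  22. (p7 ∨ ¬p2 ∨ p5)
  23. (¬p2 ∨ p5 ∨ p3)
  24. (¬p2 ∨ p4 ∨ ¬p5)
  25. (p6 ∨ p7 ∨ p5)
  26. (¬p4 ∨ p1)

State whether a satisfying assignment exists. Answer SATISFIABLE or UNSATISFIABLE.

UNSATISFIABLE

p5 = True:
  propagation gives p7=False; an empty clause results — contradiction.
p5 = False:
  p2 = True:
    propagation gives p1=True, p7=False; an empty clause results — contradiction.
  p2 = False:
    propagation gives p6=True, p3=False, p7=False, p1=True; an empty clause results — contradiction.
Every branch closes, so no satisfying assignment exists.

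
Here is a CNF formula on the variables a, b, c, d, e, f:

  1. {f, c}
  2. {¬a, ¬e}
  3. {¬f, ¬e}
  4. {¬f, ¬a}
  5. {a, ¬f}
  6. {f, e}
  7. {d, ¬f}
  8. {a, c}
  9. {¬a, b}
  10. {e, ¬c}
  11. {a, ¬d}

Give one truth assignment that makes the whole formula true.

a = False  b = False  c = True  d = False  e = True  f = False

Check each clause:
  1. {c, f} — c is true.
  2. {¬a, ¬e} — ¬a is true.
  3. {¬f, ¬e} — ¬f is true.
  4. {¬a, ¬f} — ¬f is true.
  5. {a, ¬f} — ¬f is true.
  6. {e, f} — e is true.
  7. {¬f, d} — ¬f is true.
  8. {a, c} — c is true.
  9. {b, ¬a} — ¬a is true.
  10. {e, ¬c} — e is true.
  11. {¬d, a} — ¬d is true.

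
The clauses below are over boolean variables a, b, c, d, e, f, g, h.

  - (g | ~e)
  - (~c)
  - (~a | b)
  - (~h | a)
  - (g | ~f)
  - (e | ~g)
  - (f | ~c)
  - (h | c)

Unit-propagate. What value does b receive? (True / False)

(~c) stands alone — c = False.
In (c | h), c is now false; h must hold, so h = True.
(~h | a): since h = True, the clause reduces to (a). a = True.
(b | ~a) with a = True leaves only b, so b = True.

True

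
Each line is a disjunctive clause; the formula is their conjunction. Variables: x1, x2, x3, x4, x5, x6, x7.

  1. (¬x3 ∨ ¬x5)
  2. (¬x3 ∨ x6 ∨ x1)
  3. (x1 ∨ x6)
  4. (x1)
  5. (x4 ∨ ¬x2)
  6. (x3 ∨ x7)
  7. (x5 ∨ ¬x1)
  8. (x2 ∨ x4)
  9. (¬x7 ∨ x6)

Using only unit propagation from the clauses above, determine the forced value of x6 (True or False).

True

(x1) is a unit clause: x1 = True.
(¬x1 ∨ x5) with x1 = True leaves only x5, so x5 = True.
In (¬x3 ∨ ¬x5), ¬x5 is now false; ¬x3 must hold, so x3 = False.
In (x3 ∨ x7), x3 is now false; x7 must hold, so x7 = True.
(¬x7 ∨ x6): since x7 = True, the clause reduces to (x6). x6 = True.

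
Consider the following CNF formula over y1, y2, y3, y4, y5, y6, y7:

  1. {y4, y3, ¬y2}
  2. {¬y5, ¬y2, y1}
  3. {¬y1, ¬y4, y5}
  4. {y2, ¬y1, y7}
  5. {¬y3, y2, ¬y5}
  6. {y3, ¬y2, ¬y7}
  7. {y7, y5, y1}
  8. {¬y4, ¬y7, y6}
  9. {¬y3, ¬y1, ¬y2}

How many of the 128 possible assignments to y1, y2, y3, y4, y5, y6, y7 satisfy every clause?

25

Split on y2, then y1.
  y2=1, y1=1: remaining (y3,y4,y5,y6,y7) ∈ {(0,1,1,0,0); (0,1,1,1,0)} — 2.
  y2=1, y1=0: remaining (y3,y4,y5,y6,y7) ∈ {(1,0,0,0,1); (1,0,0,1,1); (1,1,0,1,1)} — 3.
  y2=0, y1=1: 7 of the 32 assignments to (y3,y4,y5,y6,y7) work.
  y2=0, y1=0: 13 of the 32 assignments to (y3,y4,y5,y6,y7) work.
Total: 2 + 3 + 7 + 13 = 25.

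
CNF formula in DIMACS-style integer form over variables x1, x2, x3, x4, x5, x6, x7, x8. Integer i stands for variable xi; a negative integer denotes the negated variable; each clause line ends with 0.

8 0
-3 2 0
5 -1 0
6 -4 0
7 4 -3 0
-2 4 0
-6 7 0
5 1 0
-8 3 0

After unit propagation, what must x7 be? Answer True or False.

(x8) stands alone — x8 = True.
In (x3 OR NOT x8), NOT x8 is now false; x3 must hold, so x3 = True.
From (x2 OR NOT x3) and x3 = True: x2 = True.
From (x4 OR NOT x2) and x2 = True: x4 = True.
From (NOT x4 OR x6) and x4 = True: x6 = True.
In (x7 OR NOT x6), NOT x6 is now false; x7 must hold, so x7 = True.

True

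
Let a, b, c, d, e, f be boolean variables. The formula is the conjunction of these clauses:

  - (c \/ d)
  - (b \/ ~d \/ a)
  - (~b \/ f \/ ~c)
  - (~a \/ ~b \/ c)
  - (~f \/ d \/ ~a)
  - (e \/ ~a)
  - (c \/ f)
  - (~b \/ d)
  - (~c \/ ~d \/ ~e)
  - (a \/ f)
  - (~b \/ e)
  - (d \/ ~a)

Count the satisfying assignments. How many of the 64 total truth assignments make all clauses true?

Satisfying assignments:
  a=F b=F c=T d=F e=F f=T
  a=F b=F c=T d=F e=T f=T
  a=F b=T c=F d=T e=T f=T
  a=T b=F c=F d=T e=T f=T
That's 4 in total.

4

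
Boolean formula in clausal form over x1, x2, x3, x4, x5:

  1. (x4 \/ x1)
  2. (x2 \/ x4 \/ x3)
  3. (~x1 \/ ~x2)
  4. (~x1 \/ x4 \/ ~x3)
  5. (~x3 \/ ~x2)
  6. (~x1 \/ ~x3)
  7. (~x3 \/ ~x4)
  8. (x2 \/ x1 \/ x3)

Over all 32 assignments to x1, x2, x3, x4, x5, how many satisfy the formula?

4

Satisfying assignments:
  x1=0 x2=1 x3=0 x4=1 x5=0
  x1=0 x2=1 x3=0 x4=1 x5=1
  x1=1 x2=0 x3=0 x4=1 x5=0
  x1=1 x2=0 x3=0 x4=1 x5=1
Count: 4.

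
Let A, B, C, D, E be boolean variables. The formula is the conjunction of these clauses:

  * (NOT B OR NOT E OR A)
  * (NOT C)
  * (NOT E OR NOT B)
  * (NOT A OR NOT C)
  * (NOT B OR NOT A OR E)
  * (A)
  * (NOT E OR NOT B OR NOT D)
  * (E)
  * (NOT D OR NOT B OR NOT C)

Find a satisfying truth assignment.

A=True, B=False, C=False, D=True, E=True

(NOT C) is a unit clause, so C = False.
(A) is a unit clause, so A = True.
The clause (E) is unit: E must be True.
Unit propagation: (NOT B) forces B = False.
D is now unconstrained; take D = True.
Every clause has at least one true literal under this assignment.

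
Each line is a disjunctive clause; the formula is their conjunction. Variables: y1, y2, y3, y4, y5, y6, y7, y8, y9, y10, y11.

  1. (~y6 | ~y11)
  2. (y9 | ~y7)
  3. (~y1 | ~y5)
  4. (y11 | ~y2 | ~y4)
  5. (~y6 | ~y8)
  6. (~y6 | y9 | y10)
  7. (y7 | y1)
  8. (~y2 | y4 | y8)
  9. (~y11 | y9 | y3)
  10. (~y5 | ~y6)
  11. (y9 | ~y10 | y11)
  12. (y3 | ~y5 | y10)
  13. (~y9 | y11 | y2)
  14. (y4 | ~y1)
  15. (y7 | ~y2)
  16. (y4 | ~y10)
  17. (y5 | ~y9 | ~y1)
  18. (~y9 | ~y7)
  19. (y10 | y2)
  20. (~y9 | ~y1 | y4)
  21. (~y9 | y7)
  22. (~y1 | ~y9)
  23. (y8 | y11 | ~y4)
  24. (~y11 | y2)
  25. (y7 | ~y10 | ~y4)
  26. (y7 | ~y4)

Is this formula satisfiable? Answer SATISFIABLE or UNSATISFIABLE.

UNSATISFIABLE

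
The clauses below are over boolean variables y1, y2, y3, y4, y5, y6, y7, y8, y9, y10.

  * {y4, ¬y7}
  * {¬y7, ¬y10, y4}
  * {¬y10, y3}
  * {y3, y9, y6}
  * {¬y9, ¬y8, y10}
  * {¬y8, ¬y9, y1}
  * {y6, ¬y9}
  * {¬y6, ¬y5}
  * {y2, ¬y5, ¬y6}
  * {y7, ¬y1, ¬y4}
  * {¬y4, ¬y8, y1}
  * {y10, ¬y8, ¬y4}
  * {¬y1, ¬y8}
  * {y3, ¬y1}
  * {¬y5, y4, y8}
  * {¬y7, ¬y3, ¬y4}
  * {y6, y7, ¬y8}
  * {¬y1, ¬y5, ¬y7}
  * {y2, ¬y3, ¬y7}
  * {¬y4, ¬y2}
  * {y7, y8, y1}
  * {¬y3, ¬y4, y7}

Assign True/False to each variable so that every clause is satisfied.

y5 occurs only negated in the remaining clauses — set y5 = False.
Branch on y1: take y1 = True.
  then y8 is forced to False.
  then y3 is forced to True.
Set y2 = False and propagate.
  then y7 is forced to False.
  then y4 is forced to False.
For the remaining variables, y6 = False, y9 = False, y10 = True works.
Every clause has at least one true literal under this assignment.

y1=True, y2=False, y3=True, y4=False, y5=False, y6=False, y7=False, y8=False, y9=False, y10=True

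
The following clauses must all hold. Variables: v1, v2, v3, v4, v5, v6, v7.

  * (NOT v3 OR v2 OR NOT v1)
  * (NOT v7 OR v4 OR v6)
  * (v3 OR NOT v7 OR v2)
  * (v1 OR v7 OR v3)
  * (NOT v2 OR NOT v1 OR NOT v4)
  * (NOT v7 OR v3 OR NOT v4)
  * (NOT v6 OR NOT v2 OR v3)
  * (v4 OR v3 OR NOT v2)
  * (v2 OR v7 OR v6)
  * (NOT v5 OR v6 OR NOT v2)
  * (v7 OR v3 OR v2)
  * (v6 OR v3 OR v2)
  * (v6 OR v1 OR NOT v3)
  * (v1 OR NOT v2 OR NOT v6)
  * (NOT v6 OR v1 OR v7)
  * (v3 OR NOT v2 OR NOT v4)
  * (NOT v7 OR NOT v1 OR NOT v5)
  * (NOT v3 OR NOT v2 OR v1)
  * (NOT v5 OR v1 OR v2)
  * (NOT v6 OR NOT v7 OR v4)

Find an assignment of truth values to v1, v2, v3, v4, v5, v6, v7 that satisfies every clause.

v1 = True, v2 = True, v3 = True, v4 = False, v5 = False, v6 = False, v7 = False

Check each clause:
  1. (NOT v1 OR NOT v3 OR v2) — v2 is true.
  2. (v6 OR NOT v7 OR v4) — NOT v7 is true.
  3. (v2 OR NOT v7 OR v3) — NOT v7 is true.
  4. (v7 OR v1 OR v3) — v1 is true.
  5. (NOT v4 OR NOT v1 OR NOT v2) — NOT v4 is true.
  6. (NOT v4 OR NOT v7 OR v3) — NOT v7 is true.
  7. (v3 OR NOT v6 OR NOT v2) — NOT v6 is true.
  8. (v3 OR NOT v2 OR v4) — v3 is true.
  9. (v2 OR v7 OR v6) — v2 is true.
  10. (NOT v2 OR NOT v5 OR v6) — NOT v5 is true.
  11. (v3 OR v7 OR v2) — v2 is true.
  12. (v6 OR v3 OR v2) — v2 is true.
  13. (NOT v3 OR v6 OR v1) — v1 is true.
  14. (v1 OR NOT v2 OR NOT v6) — v1 is true.
  15. (v7 OR NOT v6 OR v1) — v1 is true.
  16. (v3 OR NOT v4 OR NOT v2) — v3 is true.
  17. (NOT v5 OR NOT v1 OR NOT v7) — NOT v7 is true.
  18. (NOT v2 OR NOT v3 OR v1) — v1 is true.
  19. (v2 OR v1 OR NOT v5) — v1 is true.
  20. (v4 OR NOT v6 OR NOT v7) — NOT v7 is true.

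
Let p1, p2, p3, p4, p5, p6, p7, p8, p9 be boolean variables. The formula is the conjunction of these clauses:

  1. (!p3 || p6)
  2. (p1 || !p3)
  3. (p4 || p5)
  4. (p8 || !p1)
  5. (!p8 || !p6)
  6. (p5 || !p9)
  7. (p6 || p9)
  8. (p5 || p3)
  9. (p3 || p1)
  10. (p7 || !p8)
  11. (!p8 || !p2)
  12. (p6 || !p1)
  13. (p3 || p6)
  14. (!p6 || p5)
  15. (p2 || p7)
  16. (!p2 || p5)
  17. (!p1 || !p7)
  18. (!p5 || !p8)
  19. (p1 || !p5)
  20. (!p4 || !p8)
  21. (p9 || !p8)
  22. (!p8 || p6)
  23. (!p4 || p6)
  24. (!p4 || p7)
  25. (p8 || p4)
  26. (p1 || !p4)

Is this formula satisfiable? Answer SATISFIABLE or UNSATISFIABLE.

UNSATISFIABLE

p8 = True:
  propagation gives p6=False; an empty clause results — contradiction.
p8 = False:
  propagation gives p1=False, p3=False; an empty clause results — contradiction.
Every branch closes, so no satisfying assignment exists.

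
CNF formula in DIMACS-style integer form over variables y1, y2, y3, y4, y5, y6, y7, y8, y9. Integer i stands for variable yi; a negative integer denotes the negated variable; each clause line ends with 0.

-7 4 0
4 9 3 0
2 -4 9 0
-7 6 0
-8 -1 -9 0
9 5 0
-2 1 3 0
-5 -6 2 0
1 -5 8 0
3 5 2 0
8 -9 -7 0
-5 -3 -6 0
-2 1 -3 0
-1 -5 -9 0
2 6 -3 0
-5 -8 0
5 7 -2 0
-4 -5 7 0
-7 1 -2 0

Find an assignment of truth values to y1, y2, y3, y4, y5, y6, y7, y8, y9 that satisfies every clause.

Branch on y1: take y1 = True.
For the remaining variables, y2 = False, y3 = True, y4 = True, y5 = False, y6 = True, y7 = False, y8 = False, y9 = True works.
Every clause has at least one true literal under this assignment.

y1 = 1  y2 = 0  y3 = 1  y4 = 1  y5 = 0  y6 = 1  y7 = 0  y8 = 0  y9 = 1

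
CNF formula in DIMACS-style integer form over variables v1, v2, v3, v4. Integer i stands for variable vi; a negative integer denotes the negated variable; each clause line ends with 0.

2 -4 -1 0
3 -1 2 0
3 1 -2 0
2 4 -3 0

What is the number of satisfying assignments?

Split on v2, then v1.
  v2=1, v1=1: remaining (v3,v4) ∈ {(0,0); (0,1); (1,0); (1,1)} — 4.
  v2=1, v1=0: remaining (v3,v4) ∈ {(1,0); (1,1)} — 2.
  v2=0, v1=1: a clause becomes empty — 0.
  v2=0, v1=0: remaining (v3,v4) ∈ {(0,0); (0,1); (1,1)} — 3.
Total: 4 + 2 + 0 + 3 = 9.

9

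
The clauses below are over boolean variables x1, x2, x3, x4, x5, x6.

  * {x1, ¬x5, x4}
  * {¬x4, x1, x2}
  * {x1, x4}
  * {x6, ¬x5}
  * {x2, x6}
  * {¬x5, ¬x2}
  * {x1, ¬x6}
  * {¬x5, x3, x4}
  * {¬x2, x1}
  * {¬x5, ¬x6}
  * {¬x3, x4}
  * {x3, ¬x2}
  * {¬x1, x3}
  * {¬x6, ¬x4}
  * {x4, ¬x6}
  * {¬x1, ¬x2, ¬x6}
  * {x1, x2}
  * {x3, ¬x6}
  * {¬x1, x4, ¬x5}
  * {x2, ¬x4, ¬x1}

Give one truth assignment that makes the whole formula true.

Pure literal: x5 appears only negated; assign x5 = False.
Try x1 = True.
  then x3 is forced to True.
  then x4 is forced to True.
  then x6 is forced to False.
  then x2 is forced to True.

x1 = True, x2 = True, x3 = True, x4 = True, x5 = False, x6 = False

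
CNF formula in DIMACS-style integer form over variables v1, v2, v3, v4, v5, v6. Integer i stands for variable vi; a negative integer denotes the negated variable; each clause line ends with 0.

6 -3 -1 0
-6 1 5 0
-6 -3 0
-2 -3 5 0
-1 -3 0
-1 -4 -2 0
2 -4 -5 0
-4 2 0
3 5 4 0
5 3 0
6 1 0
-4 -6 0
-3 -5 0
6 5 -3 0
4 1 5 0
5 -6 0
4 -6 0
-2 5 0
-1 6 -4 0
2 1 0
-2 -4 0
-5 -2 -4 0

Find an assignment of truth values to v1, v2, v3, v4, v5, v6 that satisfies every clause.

v1 = True, v2 = True, v3 = False, v4 = False, v5 = True, v6 = False

Check each clause:
  1. {¬v1, v6, ¬v3} — ¬v3 is true.
  2. {¬v6, v1, v5} — v1 is true.
  3. {¬v3, ¬v6} — ¬v6 is true.
  4. {¬v3, v5, ¬v2} — v5 is true.
  5. {¬v3, ¬v1} — ¬v3 is true.
  6. {¬v4, ¬v2, ¬v1} — ¬v4 is true.
  7. {¬v4, v2, ¬v5} — v2 is true.
  8. {v2, ¬v4} — v2 is true.
  9. {v5, v4, v3} — v5 is true.
  10. {v3, v5} — v5 is true.
  11. {v1, v6} — v1 is true.
  12. {¬v4, ¬v6} — ¬v6 is true.
  13. {¬v5, ¬v3} — ¬v3 is true.
  14. {¬v3, v6, v5} — v5 is true.
  15. {v5, v1, v4} — v1 is true.
  16. {¬v6, v5} — ¬v6 is true.
  17. {¬v6, v4} — ¬v6 is true.
  18. {¬v2, v5} — v5 is true.
  19. {v6, ¬v4, ¬v1} — ¬v4 is true.
  20. {v2, v1} — v1 is true.
  21. {¬v2, ¬v4} — ¬v4 is true.
  22. {¬v2, ¬v4, ¬v5} — ¬v4 is true.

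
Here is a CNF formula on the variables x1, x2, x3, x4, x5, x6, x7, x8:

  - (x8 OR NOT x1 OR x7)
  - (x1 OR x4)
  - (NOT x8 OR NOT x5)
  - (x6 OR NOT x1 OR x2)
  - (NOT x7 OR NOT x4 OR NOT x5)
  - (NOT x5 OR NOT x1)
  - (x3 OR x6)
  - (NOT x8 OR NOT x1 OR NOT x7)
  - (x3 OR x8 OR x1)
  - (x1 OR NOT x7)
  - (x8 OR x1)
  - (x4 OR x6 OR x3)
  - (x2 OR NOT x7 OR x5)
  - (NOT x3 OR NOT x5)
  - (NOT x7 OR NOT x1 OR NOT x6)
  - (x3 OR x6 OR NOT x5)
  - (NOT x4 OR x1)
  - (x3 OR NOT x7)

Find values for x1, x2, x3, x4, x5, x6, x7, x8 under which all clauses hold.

x1=T  x2=F  x3=F  x4=F  x5=F  x6=T  x7=F  x8=T

Branch on x1: take x1 = True.
  then x5 is forced to False.
Try x2 = False.
  then x6 is forced to True.
  then x7 is forced to False.
  then x8 is forced to True.
x3, x4 are now unconstrained; take x3 = False, x4 = False.
Every clause has at least one true literal under this assignment.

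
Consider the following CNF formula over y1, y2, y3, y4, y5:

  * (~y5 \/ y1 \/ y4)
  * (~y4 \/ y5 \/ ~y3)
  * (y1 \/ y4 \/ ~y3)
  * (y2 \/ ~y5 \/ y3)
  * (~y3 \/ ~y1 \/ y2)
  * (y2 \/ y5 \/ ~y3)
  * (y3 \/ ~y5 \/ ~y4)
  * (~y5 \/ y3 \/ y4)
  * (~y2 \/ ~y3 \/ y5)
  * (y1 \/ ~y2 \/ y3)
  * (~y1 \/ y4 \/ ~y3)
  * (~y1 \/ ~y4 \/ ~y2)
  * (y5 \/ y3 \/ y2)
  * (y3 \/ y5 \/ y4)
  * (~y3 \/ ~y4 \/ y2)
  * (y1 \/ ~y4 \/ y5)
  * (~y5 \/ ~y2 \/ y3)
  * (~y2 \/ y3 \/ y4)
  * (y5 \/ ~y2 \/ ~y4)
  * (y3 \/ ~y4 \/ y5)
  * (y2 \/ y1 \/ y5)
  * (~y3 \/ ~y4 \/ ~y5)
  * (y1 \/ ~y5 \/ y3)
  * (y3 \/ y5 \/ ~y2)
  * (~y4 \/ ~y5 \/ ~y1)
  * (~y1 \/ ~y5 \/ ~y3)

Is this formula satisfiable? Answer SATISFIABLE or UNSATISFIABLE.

y3 = True:
  y4 = True:
    propagation gives y5=True; an empty clause results — contradiction.
  y4 = False:
    propagation gives y1=True; an empty clause results — contradiction.
y3 = False:
  y5 = True:
    propagation gives y2=True; an empty clause results — contradiction.
  y5 = False:
    propagation gives y2=True; an empty clause results — contradiction.
Every branch closes, so no satisfying assignment exists.

UNSATISFIABLE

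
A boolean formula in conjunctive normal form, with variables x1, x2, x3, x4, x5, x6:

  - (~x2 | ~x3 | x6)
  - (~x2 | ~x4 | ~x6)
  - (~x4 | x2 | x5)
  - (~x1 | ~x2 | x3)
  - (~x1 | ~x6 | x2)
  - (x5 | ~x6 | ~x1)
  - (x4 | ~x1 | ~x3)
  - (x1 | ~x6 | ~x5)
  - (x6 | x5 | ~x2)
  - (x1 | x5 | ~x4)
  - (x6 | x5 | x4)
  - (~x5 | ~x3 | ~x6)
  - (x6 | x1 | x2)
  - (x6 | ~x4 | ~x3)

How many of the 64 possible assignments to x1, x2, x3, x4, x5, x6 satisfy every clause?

8

Satisfying assignments:
  x1=0 x2=0 x3=0 x4=0 x5=0 x6=1
  x1=0 x2=0 x3=1 x4=0 x5=0 x6=1
  x1=0 x2=1 x3=0 x4=0 x5=0 x6=1
  x1=0 x2=1 x3=0 x4=0 x5=1 x6=0
  x1=0 x2=1 x3=0 x4=1 x5=1 x6=0
  x1=0 x2=1 x3=1 x4=0 x5=0 x6=1
  x1=1 x2=0 x3=0 x4=0 x5=1 x6=0
  x1=1 x2=0 x3=0 x4=1 x5=1 x6=0
That's 8 in total.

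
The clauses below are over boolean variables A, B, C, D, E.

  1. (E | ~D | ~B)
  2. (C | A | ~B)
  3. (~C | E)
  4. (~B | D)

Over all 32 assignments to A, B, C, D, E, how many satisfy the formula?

Case analysis on B and C:
  B=T, C=T: remaining (A,D,E) ∈ {(F,T,T); (T,T,T)} — 2.
  B=T, C=F: remaining (A,D,E) ∈ {(T,T,T)} — 1.
  B=F, C=T: remaining (A,D,E) ∈ {(F,F,T); (F,T,T); (T,F,T); (T,T,T)} — 4.
  B=F, C=F: A, D, E free → 2^3 = 8.
Total: 2 + 1 + 4 + 8 = 15.

15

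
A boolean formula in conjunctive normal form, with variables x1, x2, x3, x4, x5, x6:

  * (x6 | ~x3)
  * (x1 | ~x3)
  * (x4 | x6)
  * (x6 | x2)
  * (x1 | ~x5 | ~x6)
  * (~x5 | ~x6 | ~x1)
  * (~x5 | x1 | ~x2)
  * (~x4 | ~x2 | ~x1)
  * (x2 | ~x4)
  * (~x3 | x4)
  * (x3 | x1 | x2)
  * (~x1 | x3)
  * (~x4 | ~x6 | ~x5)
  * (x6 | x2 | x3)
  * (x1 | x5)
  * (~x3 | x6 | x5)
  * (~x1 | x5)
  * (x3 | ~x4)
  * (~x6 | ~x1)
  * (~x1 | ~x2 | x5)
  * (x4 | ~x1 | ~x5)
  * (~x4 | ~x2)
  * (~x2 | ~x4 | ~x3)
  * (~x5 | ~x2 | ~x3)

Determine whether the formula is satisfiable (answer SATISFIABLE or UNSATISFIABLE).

x1 = True:
  propagation gives x3=True, x6=True; an empty clause results — contradiction.
x1 = False:
  propagation gives x3=False, x2=True, x5=False; an empty clause results — contradiction.
Every branch closes, so no satisfying assignment exists.

UNSATISFIABLE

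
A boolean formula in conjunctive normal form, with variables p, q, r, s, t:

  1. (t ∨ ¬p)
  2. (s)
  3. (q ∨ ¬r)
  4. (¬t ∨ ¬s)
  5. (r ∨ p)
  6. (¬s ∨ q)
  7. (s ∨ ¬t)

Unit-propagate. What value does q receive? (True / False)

(s) stands alone — s = True.
In (¬s ∨ ¬t), ¬s is now false; ¬t must hold, so t = False.
(¬p ∨ t) with t = False leaves only ¬p, so p = False.
In (p ∨ r), p is now false; r must hold, so r = True.
In (¬r ∨ q), ¬r is now false; q must hold, so q = True.

True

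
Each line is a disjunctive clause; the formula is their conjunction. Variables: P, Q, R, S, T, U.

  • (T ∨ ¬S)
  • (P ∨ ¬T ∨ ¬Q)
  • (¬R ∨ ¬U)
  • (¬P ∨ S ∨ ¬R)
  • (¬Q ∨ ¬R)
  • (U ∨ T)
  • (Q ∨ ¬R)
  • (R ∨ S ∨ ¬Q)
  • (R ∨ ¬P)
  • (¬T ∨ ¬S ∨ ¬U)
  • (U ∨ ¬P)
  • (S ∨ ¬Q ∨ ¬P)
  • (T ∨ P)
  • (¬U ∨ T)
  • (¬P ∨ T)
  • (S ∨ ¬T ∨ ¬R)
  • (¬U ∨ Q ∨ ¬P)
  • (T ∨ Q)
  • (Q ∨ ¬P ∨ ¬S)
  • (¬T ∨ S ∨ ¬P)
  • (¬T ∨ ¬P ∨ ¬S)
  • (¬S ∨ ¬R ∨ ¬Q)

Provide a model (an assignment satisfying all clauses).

Try P = False.
  then T is forced to True.
  then Q is forced to False.
  then R is forced to False.
Set S = False and propagate.
U is now unconstrained; take U = False.
Check each clause:
  1. (T ∨ ¬S) — ¬S is true.
  2. (¬T ∨ ¬Q ∨ P) — ¬Q is true.
  3. (¬R ∨ ¬U) — ¬U is true.
  4. (S ∨ ¬R ∨ ¬P) — ¬R is true.
  5. (¬R ∨ ¬Q) — ¬R is true.
  6. (T ∨ U) — T is true.
  7. (Q ∨ ¬R) — ¬R is true.
  8. (R ∨ ¬Q ∨ S) — ¬Q is true.
  9. (¬P ∨ R) — ¬P is true.
  10. (¬U ∨ ¬T ∨ ¬S) — ¬U is true.
  11. (¬P ∨ U) — ¬P is true.
  12. (¬Q ∨ ¬P ∨ S) — ¬P is true.
  13. (P ∨ T) — T is true.
  14. (T ∨ ¬U) — ¬U is true.
  15. (¬P ∨ T) — T is true.
  16. (¬R ∨ ¬T ∨ S) — ¬R is true.
  17. (¬U ∨ Q ∨ ¬P) — ¬U is true.
  18. (Q ∨ T) — T is true.
  19. (¬S ∨ Q ∨ ¬P) — ¬S is true.
  20. (¬T ∨ ¬P ∨ S) — ¬P is true.
  21. (¬S ∨ ¬P ∨ ¬T) — ¬S is true.
  22. (¬S ∨ ¬Q ∨ ¬R) — ¬S is true.

P=F, Q=F, R=F, S=F, T=T, U=F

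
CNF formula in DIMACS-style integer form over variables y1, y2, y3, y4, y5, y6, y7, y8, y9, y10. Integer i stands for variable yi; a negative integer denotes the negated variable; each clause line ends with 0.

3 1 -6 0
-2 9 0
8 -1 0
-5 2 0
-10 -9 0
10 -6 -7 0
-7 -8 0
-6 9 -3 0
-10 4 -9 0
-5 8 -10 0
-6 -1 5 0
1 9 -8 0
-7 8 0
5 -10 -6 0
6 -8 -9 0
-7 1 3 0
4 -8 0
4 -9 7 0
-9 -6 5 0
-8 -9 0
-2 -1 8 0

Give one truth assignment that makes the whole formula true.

y1=0, y2=0, y3=0, y4=1, y5=0, y6=0, y7=0, y8=0, y9=1, y10=0

Pure literal: y4 appears only positively; assign y4 = True.
Branch on y1: take y1 = False.
Set y2 = False and propagate.
  then y5 is forced to False.
The remaining clauses are satisfied by y3 = False, y6 = False, y7 = False, y8 = False, y9 = True, y10 = False.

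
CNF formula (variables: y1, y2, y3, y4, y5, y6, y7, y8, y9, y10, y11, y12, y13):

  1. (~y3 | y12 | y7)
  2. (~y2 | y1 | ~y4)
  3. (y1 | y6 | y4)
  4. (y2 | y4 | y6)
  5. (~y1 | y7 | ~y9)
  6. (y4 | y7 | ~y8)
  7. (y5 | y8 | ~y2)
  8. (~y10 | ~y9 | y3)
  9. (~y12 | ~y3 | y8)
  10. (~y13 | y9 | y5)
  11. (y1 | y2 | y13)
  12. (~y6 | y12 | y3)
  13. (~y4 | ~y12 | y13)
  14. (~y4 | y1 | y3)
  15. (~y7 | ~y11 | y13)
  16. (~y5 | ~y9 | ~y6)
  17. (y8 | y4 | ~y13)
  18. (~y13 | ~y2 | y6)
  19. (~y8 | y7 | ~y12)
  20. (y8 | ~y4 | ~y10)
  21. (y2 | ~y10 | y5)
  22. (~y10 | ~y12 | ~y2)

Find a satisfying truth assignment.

y1=T  y2=F  y3=F  y4=T  y5=T  y6=T  y7=T  y8=T  y9=F  y10=F  y11=F  y12=T  y13=T

Check each clause:
  1. (y12 | ~y3 | y7) — y12 is true.
  2. (~y4 | ~y2 | y1) — y1 is true.
  3. (y1 | y6 | y4) — y1 is true.
  4. (y4 | y2 | y6) — y4 is true.
  5. (y7 | ~y9 | ~y1) — y7 is true.
  6. (y4 | y7 | ~y8) — y4 is true.
  7. (y5 | y8 | ~y2) — y8 is true.
  8. (y3 | ~y9 | ~y10) — ~y10 is true.
  9. (y8 | ~y12 | ~y3) — y8 is true.
  10. (y5 | y9 | ~y13) — y5 is true.
  11. (y1 | y2 | y13) — y1 is true.
  12. (y3 | ~y6 | y12) — y12 is true.
  13. (~y12 | ~y4 | y13) — y13 is true.
  14. (y1 | ~y4 | y3) — y1 is true.
  15. (y13 | ~y7 | ~y11) — y13 is true.
  16. (~y9 | ~y6 | ~y5) — ~y9 is true.
  17. (y8 | y4 | ~y13) — y8 is true.
  18. (~y2 | ~y13 | y6) — ~y2 is true.
  19. (y7 | ~y12 | ~y8) — y7 is true.
  20. (~y10 | ~y4 | y8) — y8 is true.
  21. (~y10 | y2 | y5) — y5 is true.
  22. (~y12 | ~y2 | ~y10) — ~y2 is true.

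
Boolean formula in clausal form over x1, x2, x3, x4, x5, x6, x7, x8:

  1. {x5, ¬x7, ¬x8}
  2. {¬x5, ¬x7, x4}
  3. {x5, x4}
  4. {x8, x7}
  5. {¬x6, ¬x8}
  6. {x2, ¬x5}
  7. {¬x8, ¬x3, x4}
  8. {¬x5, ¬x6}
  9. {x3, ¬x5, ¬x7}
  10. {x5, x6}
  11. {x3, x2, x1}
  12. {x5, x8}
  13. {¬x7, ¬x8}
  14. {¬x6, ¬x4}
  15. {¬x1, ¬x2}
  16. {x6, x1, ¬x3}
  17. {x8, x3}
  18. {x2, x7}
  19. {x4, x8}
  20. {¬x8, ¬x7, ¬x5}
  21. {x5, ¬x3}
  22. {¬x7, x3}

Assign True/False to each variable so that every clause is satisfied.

x1 = False, x2 = True, x3 = False, x4 = False, x5 = True, x6 = False, x7 = False, x8 = True

Set x1 = False and propagate.
The remaining clauses are satisfied by x2 = True, x3 = False, x4 = False, x5 = True, x6 = False, x7 = False, x8 = True.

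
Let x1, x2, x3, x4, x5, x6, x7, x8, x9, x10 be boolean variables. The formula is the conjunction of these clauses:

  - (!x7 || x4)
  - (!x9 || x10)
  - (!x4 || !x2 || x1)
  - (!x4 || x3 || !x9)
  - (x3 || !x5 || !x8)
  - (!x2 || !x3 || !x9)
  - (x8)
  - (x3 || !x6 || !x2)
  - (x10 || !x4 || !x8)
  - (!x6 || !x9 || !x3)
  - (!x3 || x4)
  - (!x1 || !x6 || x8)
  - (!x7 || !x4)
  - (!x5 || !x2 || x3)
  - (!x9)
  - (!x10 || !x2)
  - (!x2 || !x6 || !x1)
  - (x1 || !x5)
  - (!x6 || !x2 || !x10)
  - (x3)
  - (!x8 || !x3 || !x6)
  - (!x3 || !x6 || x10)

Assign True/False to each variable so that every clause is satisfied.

(x8) is a unit clause, so x8 = True.
The clause (!x9) is unit: x9 must be False.
Unit propagation: (x3) forces x3 = True.
The clause (x4) is unit: x4 must be True.
The clause (x10) is unit: x10 must be True.
Unit propagation: (!x7) forces x7 = False.
(!x2) is a unit clause, so x2 = False.
(!x6) is a unit clause, so x6 = False.
x1 occurs only positively in the remaining clauses — set x1 = True.
Pure literal: x5 appears only negated; assign x5 = False.
Every clause has at least one true literal under this assignment.

x1=T, x2=F, x3=T, x4=T, x5=F, x6=F, x7=F, x8=T, x9=F, x10=T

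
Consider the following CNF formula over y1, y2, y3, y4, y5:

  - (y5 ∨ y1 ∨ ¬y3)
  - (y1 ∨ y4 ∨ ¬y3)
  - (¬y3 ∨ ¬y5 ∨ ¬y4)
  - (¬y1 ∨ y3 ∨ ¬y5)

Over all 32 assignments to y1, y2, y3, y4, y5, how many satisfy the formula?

Case analysis on y3 and y1:
  y3=T, y1=T: y2 free; 3 ways for (y4,y5) × 2^1 = 6.
  y3=T, y1=F: a clause becomes empty — 0.
  y3=F, y1=T: remaining (y2,y4,y5) ∈ {(F,F,F); (F,T,F); (T,F,F); (T,T,F)} — 4.
  y3=F, y1=F: y2, y4, y5 free → 2^3 = 8.
Total: 6 + 0 + 4 + 8 = 18.

18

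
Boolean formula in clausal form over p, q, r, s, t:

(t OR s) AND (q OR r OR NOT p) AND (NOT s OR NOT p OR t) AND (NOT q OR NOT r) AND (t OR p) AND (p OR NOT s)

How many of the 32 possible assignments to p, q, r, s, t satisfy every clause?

7

Split on p, then s.
  p=T, s=T: remaining (q,r,t) ∈ {(F,T,T); (T,F,T)} — 2.
  p=T, s=F: remaining (q,r,t) ∈ {(F,T,T); (T,F,T)} — 2.
  p=F, s=T: a clause becomes empty — 0.
  p=F, s=F: remaining (q,r,t) ∈ {(F,F,T); (F,T,T); (T,F,T)} — 3.
Total: 2 + 2 + 0 + 3 = 7.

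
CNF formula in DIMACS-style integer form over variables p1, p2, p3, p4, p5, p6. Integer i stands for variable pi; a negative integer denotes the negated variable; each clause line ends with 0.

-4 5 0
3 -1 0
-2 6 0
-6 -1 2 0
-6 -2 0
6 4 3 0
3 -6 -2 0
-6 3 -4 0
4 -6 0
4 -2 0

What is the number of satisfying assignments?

Split on p6, then p2.
  p6=1, p2=1: a clause becomes empty — 0.
  p6=1, p2=0: remaining (p1,p3,p4,p5) ∈ {(0,1,1,1)} — 1.
  p6=0, p2=1: a clause becomes empty — 0.
  p6=0, p2=0: 7 of the 16 assignments to (p1,p3,p4,p5) work.
Total: 0 + 1 + 0 + 7 = 8.

8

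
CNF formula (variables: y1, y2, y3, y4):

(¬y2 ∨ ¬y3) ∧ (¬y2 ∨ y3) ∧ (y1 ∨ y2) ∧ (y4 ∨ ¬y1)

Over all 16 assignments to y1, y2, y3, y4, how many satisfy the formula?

Satisfying assignments:
  y1=T y2=F y3=F y4=T
  y1=T y2=F y3=T y4=T
That's 2 in total.

2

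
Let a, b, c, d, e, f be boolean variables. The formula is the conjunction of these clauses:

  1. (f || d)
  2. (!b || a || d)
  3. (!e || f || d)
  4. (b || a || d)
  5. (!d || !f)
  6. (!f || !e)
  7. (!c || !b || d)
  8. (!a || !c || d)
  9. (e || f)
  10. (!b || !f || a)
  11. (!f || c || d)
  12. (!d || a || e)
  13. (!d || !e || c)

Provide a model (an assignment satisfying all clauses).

a=1, b=0, c=1, d=1, e=1, f=0

Set a = True and propagate.
Branch on b: take b = False.
Try c = True.
  then d is forced to True.
  then f is forced to False.
  then e is forced to True.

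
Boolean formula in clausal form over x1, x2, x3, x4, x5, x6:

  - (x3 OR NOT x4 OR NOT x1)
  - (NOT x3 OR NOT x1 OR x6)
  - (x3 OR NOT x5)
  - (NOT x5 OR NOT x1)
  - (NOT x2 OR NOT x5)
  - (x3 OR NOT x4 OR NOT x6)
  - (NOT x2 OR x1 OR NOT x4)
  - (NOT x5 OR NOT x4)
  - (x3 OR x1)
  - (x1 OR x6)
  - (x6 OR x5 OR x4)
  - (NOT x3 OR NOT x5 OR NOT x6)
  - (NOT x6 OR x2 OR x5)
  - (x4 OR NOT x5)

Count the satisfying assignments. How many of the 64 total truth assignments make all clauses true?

Satisfying assignments:
  x1=0 x2=1 x3=1 x4=0 x5=0 x6=1
  x1=1 x2=1 x3=0 x4=0 x5=0 x6=1
  x1=1 x2=1 x3=1 x4=0 x5=0 x6=1
  x1=1 x2=1 x3=1 x4=1 x5=0 x6=1
That's 4 in total.

4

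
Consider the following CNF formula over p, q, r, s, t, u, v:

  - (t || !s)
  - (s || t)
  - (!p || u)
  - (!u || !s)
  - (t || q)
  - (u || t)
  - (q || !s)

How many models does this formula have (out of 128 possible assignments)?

28

Split on s, then t.
  s=1, t=1: remaining (p,q,r,u,v) ∈ {(0,1,0,0,0); (0,1,0,0,1); (0,1,1,0,0); (0,1,1,0,1)} — 4.
  s=1, t=0: a clause becomes empty — 0.
  s=0, t=1: q, r, v free; 3 ways for (p,u) × 2^3 = 24.
  s=0, t=0: a clause becomes empty — 0.
Total: 4 + 0 + 24 + 0 = 28.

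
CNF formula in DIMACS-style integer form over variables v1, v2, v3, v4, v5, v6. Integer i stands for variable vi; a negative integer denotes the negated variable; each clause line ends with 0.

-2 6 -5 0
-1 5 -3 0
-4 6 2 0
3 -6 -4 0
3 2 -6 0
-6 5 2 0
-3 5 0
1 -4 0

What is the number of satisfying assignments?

Case analysis on v6 and v2:
  v6=T, v2=T: 7 of the 16 assignments to (v1,v3,v4,v5) work.
  v6=T, v2=F: remaining (v1,v3,v4,v5) ∈ {(F,T,F,T); (T,T,F,T); (T,T,T,T)} — 3.
  v6=F, v2=T: remaining (v1,v3,v4,v5) ∈ {(F,F,F,F); (T,F,F,F); (T,F,T,F)} — 3.
  v6=F, v2=F: v1 free; 3 ways for (v3,v4,v5) × 2^1 = 6.
Total: 7 + 3 + 3 + 6 = 19.

19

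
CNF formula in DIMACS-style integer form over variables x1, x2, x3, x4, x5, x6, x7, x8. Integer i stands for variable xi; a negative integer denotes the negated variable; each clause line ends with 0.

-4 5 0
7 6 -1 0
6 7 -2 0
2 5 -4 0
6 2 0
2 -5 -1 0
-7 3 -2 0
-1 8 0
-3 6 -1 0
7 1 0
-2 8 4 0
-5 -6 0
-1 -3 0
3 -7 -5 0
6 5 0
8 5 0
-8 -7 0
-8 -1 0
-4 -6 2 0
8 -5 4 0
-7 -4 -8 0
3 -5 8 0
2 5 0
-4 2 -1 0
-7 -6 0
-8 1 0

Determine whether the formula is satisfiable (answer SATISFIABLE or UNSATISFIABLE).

SATISFIABLE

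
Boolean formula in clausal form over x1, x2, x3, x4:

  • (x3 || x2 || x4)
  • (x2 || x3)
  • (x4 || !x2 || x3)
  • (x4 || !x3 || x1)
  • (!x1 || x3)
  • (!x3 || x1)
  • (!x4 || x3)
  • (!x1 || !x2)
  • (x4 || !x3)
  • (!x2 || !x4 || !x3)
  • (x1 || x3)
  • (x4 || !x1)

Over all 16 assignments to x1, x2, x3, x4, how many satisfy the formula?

1

Satisfying assignments:
  x1=1 x2=0 x3=1 x4=1
Count: 1.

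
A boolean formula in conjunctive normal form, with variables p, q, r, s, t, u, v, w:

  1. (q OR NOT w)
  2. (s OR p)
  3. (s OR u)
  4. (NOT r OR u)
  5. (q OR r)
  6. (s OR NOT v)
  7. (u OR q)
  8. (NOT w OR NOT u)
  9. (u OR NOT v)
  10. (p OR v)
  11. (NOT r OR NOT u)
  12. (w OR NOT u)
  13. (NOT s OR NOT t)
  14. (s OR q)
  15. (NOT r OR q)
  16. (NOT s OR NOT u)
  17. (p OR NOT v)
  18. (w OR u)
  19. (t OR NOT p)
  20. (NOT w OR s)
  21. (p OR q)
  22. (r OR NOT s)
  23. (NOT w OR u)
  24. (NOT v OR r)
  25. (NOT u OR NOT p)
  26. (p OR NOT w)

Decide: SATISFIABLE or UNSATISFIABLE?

u = True:
  propagation gives w=False; an empty clause results — contradiction.
u = False:
  propagation gives s=True, r=False; an empty clause results — contradiction.
Every branch closes, so no satisfying assignment exists.

UNSATISFIABLE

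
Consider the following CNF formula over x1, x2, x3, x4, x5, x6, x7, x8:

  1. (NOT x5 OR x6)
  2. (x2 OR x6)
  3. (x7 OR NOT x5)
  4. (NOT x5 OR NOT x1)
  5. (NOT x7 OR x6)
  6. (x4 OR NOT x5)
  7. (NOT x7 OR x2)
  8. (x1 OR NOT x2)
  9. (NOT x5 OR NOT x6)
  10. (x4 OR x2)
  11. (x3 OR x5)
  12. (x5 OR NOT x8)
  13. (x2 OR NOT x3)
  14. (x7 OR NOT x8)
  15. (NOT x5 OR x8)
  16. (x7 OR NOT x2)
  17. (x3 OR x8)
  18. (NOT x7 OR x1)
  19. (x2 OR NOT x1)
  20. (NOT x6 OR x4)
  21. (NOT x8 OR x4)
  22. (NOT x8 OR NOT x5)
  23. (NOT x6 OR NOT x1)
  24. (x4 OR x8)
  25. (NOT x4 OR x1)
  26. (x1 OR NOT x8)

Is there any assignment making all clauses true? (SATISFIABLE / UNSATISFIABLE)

x5 = True:
  propagation gives x6=True; an empty clause results — contradiction.
x5 = False:
  propagation gives x3=True, x8=False, x2=True, x1=True; an empty clause results — contradiction.
Every branch closes, so no satisfying assignment exists.

UNSATISFIABLE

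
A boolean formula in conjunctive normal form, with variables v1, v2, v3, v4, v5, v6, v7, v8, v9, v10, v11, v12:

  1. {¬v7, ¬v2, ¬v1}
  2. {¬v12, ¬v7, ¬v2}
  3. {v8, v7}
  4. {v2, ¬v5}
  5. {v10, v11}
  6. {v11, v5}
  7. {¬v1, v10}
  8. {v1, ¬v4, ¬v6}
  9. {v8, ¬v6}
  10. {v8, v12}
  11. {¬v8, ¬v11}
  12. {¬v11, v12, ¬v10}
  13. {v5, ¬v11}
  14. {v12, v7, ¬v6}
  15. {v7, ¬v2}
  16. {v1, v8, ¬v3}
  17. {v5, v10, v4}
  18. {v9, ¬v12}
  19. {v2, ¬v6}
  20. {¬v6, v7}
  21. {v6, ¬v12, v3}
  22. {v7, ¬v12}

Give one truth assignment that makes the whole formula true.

v1 = False, v2 = True, v3 = False, v4 = True, v5 = True, v6 = False, v7 = True, v8 = True, v9 = False, v10 = True, v11 = False, v12 = False

Check each clause:
  1. {¬v1, ¬v2, ¬v7} — ¬v1 is true.
  2. {¬v12, ¬v7, ¬v2} — ¬v12 is true.
  3. {v8, v7} — v8 is true.
  4. {¬v5, v2} — v2 is true.
  5. {v11, v10} — v10 is true.
  6. {v11, v5} — v5 is true.
  7. {v10, ¬v1} — v10 is true.
  8. {¬v4, ¬v6, v1} — ¬v6 is true.
  9. {v8, ¬v6} — v8 is true.
  10. {v12, v8} — v8 is true.
  11. {¬v11, ¬v8} — ¬v11 is true.
  12. {¬v10, v12, ¬v11} — ¬v11 is true.
  13. {¬v11, v5} — v5 is true.
  14. {v12, ¬v6, v7} — ¬v6 is true.
  15. {v7, ¬v2} — v7 is true.
  16. {v8, v1, ¬v3} — v8 is true.
  17. {v5, v10, v4} — v10 is true.
  18. {¬v12, v9} — ¬v12 is true.
  19. {¬v6, v2} — v2 is true.
  20. {v7, ¬v6} — ¬v6 is true.
  21. {v6, v3, ¬v12} — ¬v12 is true.
  22. {v7, ¬v12} — ¬v12 is true.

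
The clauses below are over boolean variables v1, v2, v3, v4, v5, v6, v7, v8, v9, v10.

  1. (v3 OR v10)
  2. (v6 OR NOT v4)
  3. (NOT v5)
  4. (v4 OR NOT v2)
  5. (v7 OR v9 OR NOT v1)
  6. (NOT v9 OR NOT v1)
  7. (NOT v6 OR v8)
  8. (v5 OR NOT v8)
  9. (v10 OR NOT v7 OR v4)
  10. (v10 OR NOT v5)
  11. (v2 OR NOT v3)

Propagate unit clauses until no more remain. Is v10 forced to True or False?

True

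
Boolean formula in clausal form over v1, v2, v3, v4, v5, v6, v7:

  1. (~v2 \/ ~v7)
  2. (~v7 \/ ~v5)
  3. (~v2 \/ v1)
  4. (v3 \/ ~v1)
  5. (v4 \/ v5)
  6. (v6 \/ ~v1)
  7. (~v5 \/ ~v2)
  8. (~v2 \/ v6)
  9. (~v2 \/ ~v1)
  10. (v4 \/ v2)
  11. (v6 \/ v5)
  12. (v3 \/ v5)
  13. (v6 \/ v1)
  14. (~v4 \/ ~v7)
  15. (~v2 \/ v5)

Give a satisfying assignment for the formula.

v1 = F  v2 = F  v3 = F  v4 = T  v5 = T  v6 = T  v7 = F

v6 occurs only positively in the remaining clauses — set v6 = True.
Pure literal: v7 appears only negated; assign v7 = False.
Set v1 = False and propagate.
  then v2 is forced to False.
  then v4 is forced to True.
Branch on v3: take v3 = False.
  then v5 is forced to True.
Check each clause:
  1. (~v7 \/ ~v2) — ~v7 is true.
  2. (~v5 \/ ~v7) — ~v7 is true.
  3. (~v2 \/ v1) — ~v2 is true.
  4. (v3 \/ ~v1) — ~v1 is true.
  5. (v4 \/ v5) — v4 is true.
  6. (v6 \/ ~v1) — v6 is true.
  7. (~v2 \/ ~v5) — ~v2 is true.
  8. (v6 \/ ~v2) — v6 is true.
  9. (~v1 \/ ~v2) — ~v2 is true.
  10. (v4 \/ v2) — v4 is true.
  11. (v6 \/ v5) — v5 is true.
  12. (v5 \/ v3) — v5 is true.
  13. (v6 \/ v1) — v6 is true.
  14. (~v7 \/ ~v4) — ~v7 is true.
  15. (v5 \/ ~v2) — v5 is true.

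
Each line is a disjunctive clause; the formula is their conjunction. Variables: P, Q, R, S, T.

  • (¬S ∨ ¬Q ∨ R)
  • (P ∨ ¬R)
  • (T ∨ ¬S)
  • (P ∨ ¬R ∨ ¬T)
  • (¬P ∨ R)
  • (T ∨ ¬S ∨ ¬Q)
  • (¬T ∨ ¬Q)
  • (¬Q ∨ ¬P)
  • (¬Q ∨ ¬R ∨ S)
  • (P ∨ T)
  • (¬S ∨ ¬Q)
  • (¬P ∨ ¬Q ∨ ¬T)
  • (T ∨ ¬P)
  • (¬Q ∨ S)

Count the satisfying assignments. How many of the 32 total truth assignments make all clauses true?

The models are:
  P=F Q=F R=F S=F T=T
  P=F Q=F R=F S=T T=T
  P=T Q=F R=T S=F T=T
  P=T Q=F R=T S=T T=T
That's 4 in total.

4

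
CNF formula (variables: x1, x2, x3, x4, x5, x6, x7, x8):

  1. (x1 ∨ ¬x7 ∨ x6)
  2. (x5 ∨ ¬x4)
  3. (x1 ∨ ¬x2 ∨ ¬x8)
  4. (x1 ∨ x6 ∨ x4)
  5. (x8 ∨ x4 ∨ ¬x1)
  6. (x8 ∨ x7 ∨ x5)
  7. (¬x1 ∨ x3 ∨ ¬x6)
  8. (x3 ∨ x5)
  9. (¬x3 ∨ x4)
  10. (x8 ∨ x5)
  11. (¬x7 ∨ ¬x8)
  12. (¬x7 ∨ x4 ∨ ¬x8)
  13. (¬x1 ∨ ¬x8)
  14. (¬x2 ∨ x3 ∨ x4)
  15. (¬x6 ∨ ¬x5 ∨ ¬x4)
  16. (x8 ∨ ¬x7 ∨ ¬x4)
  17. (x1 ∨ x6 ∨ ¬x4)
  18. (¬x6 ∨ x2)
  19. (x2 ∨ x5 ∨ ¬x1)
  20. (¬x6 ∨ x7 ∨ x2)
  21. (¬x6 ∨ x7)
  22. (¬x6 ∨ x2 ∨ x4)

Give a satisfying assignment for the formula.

x1=T  x2=T  x3=T  x4=T  x5=T  x6=F  x7=F  x8=F

Branch on x1: take x1 = True.
  then x8 is forced to False.
  then x4 is forced to True.
  then x5 is forced to True.
  then x6 is forced to False.
  then x7 is forced to False.
x2, x3 are now unconstrained; take x2 = True, x3 = True.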